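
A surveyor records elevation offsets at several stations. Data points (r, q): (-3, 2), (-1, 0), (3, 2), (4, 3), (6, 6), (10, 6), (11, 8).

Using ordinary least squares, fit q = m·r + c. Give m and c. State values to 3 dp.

The normal equations are: 292·m + 30·c = 196;  30·m + 7·c = 27.
(Σr·r = 292, Σr = 30, Σ1 = 7, Σr·q = 196, Σq = 27.)
det = 292·7 − 30² = 1144.
m = (196·7 − 30·27)/1144 = 281/572; c = (292·27 − 30·196)/1144 = 501/286.

m = 0.491, c = 1.752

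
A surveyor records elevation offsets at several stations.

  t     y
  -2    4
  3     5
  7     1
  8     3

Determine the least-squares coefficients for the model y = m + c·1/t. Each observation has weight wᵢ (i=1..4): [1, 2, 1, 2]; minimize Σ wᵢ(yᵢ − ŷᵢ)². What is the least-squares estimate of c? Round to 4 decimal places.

The normal equations are: 6·m + (47/84)·c = 21;  (47/84)·m + (7393/14112)·c = 187/84.
(Σwᵢ·1 = 6, Σwᵢ·1/t = 47/84, Σwᵢ·1/t·1/t = 7393/14112, Σwᵢ·y = 21, Σwᵢ·1/t·y = 187/84.)
Determinant 6·(7393/14112) − (47/84)² = 9985/3528.
m = (21·(7393/14112) − (47/84)·(187/84))/(9985/3528) = 27535/7988; c = (6·(187/84) − (47/84)·21)/(9985/3528) = 1134/1997.

c = 0.5679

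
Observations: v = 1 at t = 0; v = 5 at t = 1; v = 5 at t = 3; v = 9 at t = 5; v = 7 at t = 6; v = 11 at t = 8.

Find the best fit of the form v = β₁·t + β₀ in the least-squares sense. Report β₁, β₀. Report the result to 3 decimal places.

With design matrix M, MᵀM = [[135, 23]; [23, 6]] and Mᵀv = [195, 38]ᵀ.
det = 135·6 − 23² = 281.
β₁ = (195·6 − 23·38)/281 = 296/281; β₀ = (135·38 − 23·195)/281 = 645/281.

β₁ = 1.053, β₀ = 2.295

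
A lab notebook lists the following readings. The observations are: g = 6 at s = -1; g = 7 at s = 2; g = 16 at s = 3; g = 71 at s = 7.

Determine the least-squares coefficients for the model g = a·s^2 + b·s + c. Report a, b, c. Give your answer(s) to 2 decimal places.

Normal-equation sums: Σs^2·s^2 = 2499, Σs^2·s = 377, Σs^2 = 63, Σs·s = 63, Σs = 11, Σ1 = 4.
Right-hand side: Σs^2·g = 3657, Σs·g = 553, Σg = 100.
Row-reducing yields a = 11543/7832, b = -5331/7832, c = 161/44.

a = 1.47, b = -0.68, c = 3.66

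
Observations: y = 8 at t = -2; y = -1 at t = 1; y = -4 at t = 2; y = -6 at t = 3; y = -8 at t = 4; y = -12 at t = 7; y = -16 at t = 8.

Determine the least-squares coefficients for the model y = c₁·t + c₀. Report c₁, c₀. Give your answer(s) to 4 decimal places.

c₁ = -2.2240, c₀ = 1.7360

Entries of AᵀA: Σt·t = 147, Σt = 23, Σ1 = 7.
For Aᵀy: Σt·y = -287, Σy = -39.
Normal equations: [[147, 23]; [23, 7]]·[c₁, c₀]ᵀ = [-287, -39]ᵀ.
Determinant 147·7 − 23² = 500.
c₁ = ((-287)·7 − 23·(-39))/500 = -278/125; c₀ = (147·(-39) − 23·(-287))/500 = 217/125.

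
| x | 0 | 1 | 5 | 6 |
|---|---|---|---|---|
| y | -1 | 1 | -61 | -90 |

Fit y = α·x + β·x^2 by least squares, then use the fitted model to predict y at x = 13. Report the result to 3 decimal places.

From the data, Σx·x = 62, Σx·x^2 = 342, Σx^2·x^2 = 1922.
And Σx·y = -844, Σx^2·y = -4764.
Normal equations: [[62, 342]; [342, 1922]]·[α, β]ᵀ = [-844, -4764]ᵀ.
det = 62·1922 − 342² = 2200.
α = ((-844)·1922 − 342·(-4764))/2200 = 178/55; β = (62·(-4764) − 342·(-844))/2200 = -168/55.
At x = 13: ŷ = (178/55)·(13) + (-168/55)·(169) = -26078/55.

ŷ = -474.145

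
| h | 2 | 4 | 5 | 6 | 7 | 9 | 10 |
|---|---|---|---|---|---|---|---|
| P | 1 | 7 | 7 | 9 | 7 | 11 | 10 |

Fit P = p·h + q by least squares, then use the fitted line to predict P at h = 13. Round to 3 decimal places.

P̂ = 14.390

Sums needed: Σh·h = 311, Σh = 43, Σ1 = 7.
Moment sums: Σh·P = 367, ΣP = 52.
AᵀA·[p, q]ᵀ = AᵀP becomes [[311, 43]; [43, 7]]·[p, q]ᵀ = [367, 52]ᵀ.
det = 311·7 − 43² = 328.
p = (367·7 − 43·52)/328 = 333/328; q = (311·52 − 43·367)/328 = 391/328.
At h = 13: P̂ = (333/328)·(13) + (391/328)·(1) = 590/41.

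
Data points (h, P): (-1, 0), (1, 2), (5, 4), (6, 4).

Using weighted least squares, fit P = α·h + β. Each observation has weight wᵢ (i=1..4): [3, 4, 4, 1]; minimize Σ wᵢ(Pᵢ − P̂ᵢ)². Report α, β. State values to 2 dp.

α = 0.60, β = 0.99

The normal equations are: 143·α + 27·β = 112;  27·α + 12·β = 28.
(Σwᵢ·h·h = 143, Σwᵢ·h = 27, Σwᵢ·1 = 12, Σwᵢ·h·P = 112, Σwᵢ·P = 28.)
det = 143·12 − 27² = 987.
α = (112·12 − 27·28)/987 = 28/47; β = (143·28 − 27·112)/987 = 140/141.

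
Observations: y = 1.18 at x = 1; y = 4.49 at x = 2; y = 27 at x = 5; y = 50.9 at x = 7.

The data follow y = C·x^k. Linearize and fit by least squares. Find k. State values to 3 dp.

k = 1.939

Let Y = ln y. Fitting Y = k·ln x + ln C by least squares:
Σln x = 4.2485, Σ(ln x)² = 6.8573, Σln y = 8.8931, Σln x·ln y = 13.9926.
Normal system: [[6.8573, 4.2485]; [4.2485, 4]]·[k, ln C]ᵀ = [13.9926, 8.8931]ᵀ.
Δ = 6.8573·4 − (4.2485)² = 9.3795; k = (13.9926·4 − 4.2485·8.8931)/9.3795 = 1.93915, ln C = (6.8573·8.8931 − 4.2485·13.9926)/9.3795 = 0.16365.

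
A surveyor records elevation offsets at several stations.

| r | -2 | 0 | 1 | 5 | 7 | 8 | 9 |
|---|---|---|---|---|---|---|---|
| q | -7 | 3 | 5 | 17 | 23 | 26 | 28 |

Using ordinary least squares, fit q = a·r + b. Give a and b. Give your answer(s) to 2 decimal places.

From the data, Σr·r = 224, Σr = 28, Σ1 = 7.
Moment sums: Σr·q = 725, Σq = 95.
AᵀA·[a, b]ᵀ = Aᵀq becomes [[224, 28]; [28, 7]]·[a, b]ᵀ = [725, 95]ᵀ.
Δ = 224·7 − 28² = 784.
a = (725·7 − 28·95)/784 = 345/112; b = (224·95 − 28·725)/784 = 5/4.

a = 3.08, b = 1.25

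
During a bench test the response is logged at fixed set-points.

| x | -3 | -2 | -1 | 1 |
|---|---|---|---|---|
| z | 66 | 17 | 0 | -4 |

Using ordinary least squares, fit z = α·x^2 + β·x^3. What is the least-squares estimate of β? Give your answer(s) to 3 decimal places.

β = -3.029

With design matrix A, AᵀA = [[99, -275]; [-275, 795]] and Aᵀz = [658, -1922]ᵀ.
det = 99·795 − (-275)² = 3080.
α = (658·795 − (-275)·(-1922))/3080 = -136/77; β = (99·(-1922) − (-275)·658)/3080 = -106/35.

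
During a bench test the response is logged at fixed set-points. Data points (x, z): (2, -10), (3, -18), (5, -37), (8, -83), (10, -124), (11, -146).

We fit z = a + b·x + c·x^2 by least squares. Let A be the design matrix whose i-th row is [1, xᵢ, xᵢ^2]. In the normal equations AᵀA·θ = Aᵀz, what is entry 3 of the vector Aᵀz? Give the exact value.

Entry 3 ↔ basis x^2, so (Aᵀz)_{3} = Σᵢ (x^2)·zᵢ = (4)·(-10) + (9)·(-18) + (25)·(-37) + (64)·(-83) + (100)·(-124) + (121)·(-146) = -36505.

-36505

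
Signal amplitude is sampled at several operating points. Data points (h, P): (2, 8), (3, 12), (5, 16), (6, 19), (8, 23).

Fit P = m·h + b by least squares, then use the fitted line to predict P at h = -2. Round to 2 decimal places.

Normal-equation sums: Σh·h = 138, Σh = 24, Σ1 = 5.
For MᵀP: Σh·P = 430, ΣP = 78.
MᵀM·[m, b]ᵀ = MᵀP becomes [[138, 24]; [24, 5]]·[m, b]ᵀ = [430, 78]ᵀ.
Eliminating b: 5·(row 1) − 24·(row 2) gives 114·m = 5·430 − 24·78 = 278, so m = 139/57.
Then b = (78 − 24·(139/57))/5 = 74/19.
At h = -2: P̂ = (139/57)·(-2) + (74/19)·(1) = -56/57.

P̂ = -0.98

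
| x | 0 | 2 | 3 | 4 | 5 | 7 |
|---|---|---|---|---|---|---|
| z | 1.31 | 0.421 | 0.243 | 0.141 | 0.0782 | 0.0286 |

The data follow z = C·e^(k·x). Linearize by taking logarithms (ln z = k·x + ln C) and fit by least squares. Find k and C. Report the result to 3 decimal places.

k = -0.549, C = 1.273

Taking logs, ln z = k·x + ln C, so regress ln z on x.
Σx = 21.0000, Σ(x)² = 103.0000, Σln z = -10.0716, Σx·ln z = -51.4332.
Equations: 103.0000·k + 21.0000·ln C = -51.4332;  21.0000·k + 6·ln C = -10.0716.
Solving (det = 177.0000): k = -0.54856, ln C = 0.24136, so C = exp(0.24136) = 1.27297.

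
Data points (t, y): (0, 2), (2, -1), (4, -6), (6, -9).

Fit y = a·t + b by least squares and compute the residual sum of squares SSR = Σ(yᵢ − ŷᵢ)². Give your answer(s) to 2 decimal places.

Entries of XᵀX: Σt·t = 56, Σt = 12, Σ1 = 4.
Right-hand side: Σt·y = -80, Σy = -14.
Normal equations: [[56, 12]; [12, 4]]·[a, b]ᵀ = [-80, -14]ᵀ.
Δ = 56·4 − 12² = 80.
a = ((-80)·4 − 12·(-14))/80 = -19/10; b = (56·(-14) − 12·(-80))/80 = 11/5.
Residuals: -1/5, 3/5, -3/5, 1/5; SSR = 4/5.

SSR = 0.80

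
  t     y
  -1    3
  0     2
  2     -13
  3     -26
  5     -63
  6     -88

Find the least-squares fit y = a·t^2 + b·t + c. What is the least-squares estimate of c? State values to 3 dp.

c = 1.667

Forming XᵀX = [[2019, 375, 75]; [375, 75, 15]; [75, 15, 6]] and Xᵀy = [-5026, -950, -185]ᵀ gives XᵀX·[a, b, c]ᵀ = Xᵀy.
Row-reducing yields a = -23/12, b = -41/12, c = 5/3.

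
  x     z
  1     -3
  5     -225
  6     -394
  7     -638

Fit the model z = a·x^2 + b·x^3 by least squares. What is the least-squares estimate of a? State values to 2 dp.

a = 1.14

With design matrix M, MᵀM = [[4323, 27709]; [27709, 179931]] and Mᵀz = [-51074, -332066]ᵀ.
Δ = 4323·179931 − 27709² = 10053032.
a = ((-51074)·179931 − 27709·(-332066))/10053032 = 2855225/2513258; b = (4323·(-332066) − 27709·(-51074))/10053032 = -461633/228478.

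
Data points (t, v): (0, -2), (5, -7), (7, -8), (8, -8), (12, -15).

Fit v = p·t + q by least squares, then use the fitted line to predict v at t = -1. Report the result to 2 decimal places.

v̂ = -0.43

From the data, Σt·t = 282, Σt = 32, Σ1 = 5.
And Σt·v = -335, Σv = -40.
So AᵀA·[p, q]ᵀ = Aᵀv: [[282, 32]; [32, 5]]·[p, q]ᵀ = [-335, -40]ᵀ.
Eliminating q: 5·(row 1) − 32·(row 2) gives 386·p = 5·(-335) − 32·(-40) = -395, so p = -395/386.
Then q = ((-40) − 32·(-395/386))/5 = -280/193.
At t = -1: v̂ = (-395/386)·(-1) + (-280/193)·(1) = -165/386.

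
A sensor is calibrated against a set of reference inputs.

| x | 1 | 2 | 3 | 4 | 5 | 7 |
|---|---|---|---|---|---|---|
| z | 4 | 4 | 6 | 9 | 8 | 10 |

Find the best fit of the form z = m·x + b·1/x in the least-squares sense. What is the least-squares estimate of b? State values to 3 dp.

b = 2.746

Setting ∂/∂m … = 0 gives: 104·m + 6·b = 176;  6·m + (261781/176400)·b = 1859/140.
(Σx·x = 104, Σx·1/x = 6, Σ1/x·1/x = 261781/176400, Σx·z = 176, Σ1/x·z = 1859/140.)
Δ = 104·(261781/176400) − 6² = 2609353/22050.
m = (176·(261781/176400) − 6·(1859/140))/(2609353/22050) = 4002427/2609353; b = (104·(1859/140) − 6·176)/(2609353/22050) = 7165620/2609353.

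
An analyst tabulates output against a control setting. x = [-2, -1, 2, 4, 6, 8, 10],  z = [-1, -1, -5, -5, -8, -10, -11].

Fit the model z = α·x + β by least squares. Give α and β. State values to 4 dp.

Compute the Gram sums: Σx·x = 225, Σx = 27, Σ1 = 7.
For Mᵀz: Σx·z = -265, Σz = -41.
So MᵀM·[α, β]ᵀ = Mᵀz: [[225, 27]; [27, 7]]·[α, β]ᵀ = [-265, -41]ᵀ.
Δ = 225·7 − 27² = 846.
α = ((-265)·7 − 27·(-41))/846 = -374/423; β = (225·(-41) − 27·(-265))/846 = -115/47.

α = -0.8842, β = -2.4468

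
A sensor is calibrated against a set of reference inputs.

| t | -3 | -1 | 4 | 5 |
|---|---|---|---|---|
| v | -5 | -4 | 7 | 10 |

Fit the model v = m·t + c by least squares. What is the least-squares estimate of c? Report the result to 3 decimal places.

The normal system XᵀX·[m, c]ᵀ = Xᵀv is [[51, 5]; [5, 4]]·[m, c]ᵀ = [97, 8]ᵀ.
Determinant 51·4 − 5² = 179.
m = (97·4 − 5·8)/179 = 348/179; c = (51·8 − 5·97)/179 = -77/179.

c = -0.430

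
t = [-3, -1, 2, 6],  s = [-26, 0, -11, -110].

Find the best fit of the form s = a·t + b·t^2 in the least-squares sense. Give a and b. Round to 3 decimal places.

a = -0.362, b = -2.989

With design matrix A, AᵀA = [[50, 196]; [196, 1394]] and Aᵀs = [-604, -4238]ᵀ.
det = 50·1394 − 196² = 31284.
a = ((-604)·1394 − 196·(-4238))/31284 = -944/2607; b = (50·(-4238) − 196·(-604))/31284 = -7793/2607.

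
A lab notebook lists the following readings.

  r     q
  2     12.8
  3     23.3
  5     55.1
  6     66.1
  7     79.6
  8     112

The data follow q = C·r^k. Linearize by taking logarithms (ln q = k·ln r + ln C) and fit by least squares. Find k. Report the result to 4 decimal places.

k = 1.5252

Let Y = ln q. Fitting Y = k·ln r + ln C by least squares:
AᵀA = [[15.5987, 9.2183]; [9.2183, 6]], rhs = [37.5172, 22.9937]ᵀ  (here Σln r = 9.2183, Σ(ln r)² = 15.5987, Σln q = 22.9937, Σln r·ln q = 37.5172).
Slope k = (n·Σln r·ln q − Σln r·Σln q)/(n·Σ(ln r)² − (Σln r)²) = (6·37.5172 − 9.2183·22.9937)/8.6152 = 1.52522; ln C = (Σln q − k·Σln r)/n = 1.48896.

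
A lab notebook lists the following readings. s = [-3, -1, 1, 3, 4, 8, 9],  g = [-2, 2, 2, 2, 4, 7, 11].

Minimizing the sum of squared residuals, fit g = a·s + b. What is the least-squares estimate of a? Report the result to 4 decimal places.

a = 0.8898

Forming MᵀM = [[181, 21]; [21, 7]] and Mᵀg = [183, 26]ᵀ gives MᵀM·[a, b]ᵀ = Mᵀg.
Δ = 181·7 − 21² = 826.
a = (183·7 − 21·26)/826 = 105/118; b = (181·26 − 21·183)/826 = 863/826.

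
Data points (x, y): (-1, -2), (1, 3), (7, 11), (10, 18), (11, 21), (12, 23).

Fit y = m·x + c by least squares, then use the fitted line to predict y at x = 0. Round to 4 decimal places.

ŷ = 0.0268

From the data, Σx·x = 416, Σx = 40, Σ1 = 6.
For Mᵀy: Σx·y = 769, Σy = 74.
Determinant 416·6 − 40² = 896.
m = (769·6 − 40·74)/896 = 827/448; c = (416·74 − 40·769)/896 = 3/112.
At x = 0: ŷ = (827/448)·(0) + (3/112)·(1) = 3/112.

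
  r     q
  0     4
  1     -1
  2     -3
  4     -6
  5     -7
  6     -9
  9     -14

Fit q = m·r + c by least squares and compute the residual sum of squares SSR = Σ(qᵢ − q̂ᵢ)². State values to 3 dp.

SSR = 7.816

Normal-equation sums: Σr·r = 163, Σr = 27, Σ1 = 7.
And Σr·q = -246, Σq = -36.
Normal equations: [[163, 27]; [27, 7]]·[m, c]ᵀ = [-246, -36]ᵀ.
Determinant 163·7 − 27² = 412.
m = ((-246)·7 − 27·(-36))/412 = -375/206; c = (163·(-36) − 27·(-246))/412 = 387/206.
Residuals: 437/206, -109/103, -255/206, -123/206, 23/103, 9/206, 52/103; SSR = 805/103.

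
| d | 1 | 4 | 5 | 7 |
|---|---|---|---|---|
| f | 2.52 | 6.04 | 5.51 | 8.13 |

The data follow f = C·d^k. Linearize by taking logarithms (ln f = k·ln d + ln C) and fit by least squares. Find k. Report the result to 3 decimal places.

Taking logs, ln f = k·ln d + ln C, so regress ln f on ln d.
Σln d = 4.9416, Σ(ln d)² = 8.2987, Σln f = 6.5248, Σln d·ln f = 9.3175.
Equations: 8.2987·k + 4.9416·ln C = 9.3175;  4.9416·k + 4·ln C = 6.5248.
Δ = 8.2987·4 − (4.9416)² = 8.7748; k = (9.3175·4 − 4.9416·6.5248)/8.7748 = 0.57287, ln C = (8.2987·6.5248 − 4.9416·9.3175)/8.7748 = 0.92347.

k = 0.573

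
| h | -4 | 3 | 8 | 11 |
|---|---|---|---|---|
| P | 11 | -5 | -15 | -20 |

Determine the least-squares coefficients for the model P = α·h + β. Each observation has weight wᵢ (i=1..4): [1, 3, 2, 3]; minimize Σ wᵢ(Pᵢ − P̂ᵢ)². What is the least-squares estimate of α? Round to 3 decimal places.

The normal equations are: 534·α + 54·β = -989;  54·α + 9·β = -94.
(Σwᵢ·h·h = 534, Σwᵢ·h = 54, Σwᵢ·1 = 9, Σwᵢ·h·P = -989, Σwᵢ·P = -94.)
det = 534·9 − 54² = 1890.
α = ((-989)·9 − 54·(-94))/1890 = -85/42; β = (534·(-94) − 54·(-989))/1890 = 107/63.

α = -2.024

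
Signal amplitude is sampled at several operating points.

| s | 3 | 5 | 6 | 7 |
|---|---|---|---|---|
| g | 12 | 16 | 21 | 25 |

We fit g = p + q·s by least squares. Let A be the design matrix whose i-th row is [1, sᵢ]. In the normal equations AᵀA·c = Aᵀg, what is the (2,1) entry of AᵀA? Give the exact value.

21

Row 2 ↔ basis s, column 1 ↔ basis 1, so (AᵀA)_{2,1} = Σᵢ s = (3)·(1) + (5)·(1) + (6)·(1) + (7)·(1) = 21.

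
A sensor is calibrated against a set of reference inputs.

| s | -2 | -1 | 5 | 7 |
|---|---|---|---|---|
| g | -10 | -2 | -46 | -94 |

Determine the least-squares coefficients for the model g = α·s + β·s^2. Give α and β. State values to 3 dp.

α = 0.876, β = -2.038

The normal system XᵀX·[α, β]ᵀ = Xᵀg is [[79, 459]; [459, 3043]]·[α, β]ᵀ = [-866, -5798]ᵀ.
Δ = 79·3043 − 459² = 29716.
α = ((-866)·3043 − 459·(-5798))/29716 = 383/437; β = (79·(-5798) − 459·(-866))/29716 = -15137/7429.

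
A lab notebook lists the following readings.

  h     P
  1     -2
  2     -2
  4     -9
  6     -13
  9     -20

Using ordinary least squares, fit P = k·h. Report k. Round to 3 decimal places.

From the data, Σh·h = 138.
For XᵀP: Σh·P = -300.
k = (-300)/138 = -2.17391.

k = -2.174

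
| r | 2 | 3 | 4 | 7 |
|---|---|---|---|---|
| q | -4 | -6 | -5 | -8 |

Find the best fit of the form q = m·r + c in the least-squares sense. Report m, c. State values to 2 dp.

Forming MᵀM = [[78, 16]; [16, 4]] and Mᵀq = [-102, -23]ᵀ gives MᵀM·[m, c]ᵀ = Mᵀq.
Eliminating c: 4·(row 1) − 16·(row 2) gives 56·m = 4·(-102) − 16·(-23) = -40, so m = -5/7.
Then c = ((-23) − 16·(-5/7))/4 = -81/28.

m = -0.71, c = -2.89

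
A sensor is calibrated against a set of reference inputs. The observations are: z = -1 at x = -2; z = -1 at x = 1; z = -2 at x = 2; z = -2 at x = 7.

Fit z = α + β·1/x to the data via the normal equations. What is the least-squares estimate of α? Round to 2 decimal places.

Forming MᵀM = [[4, 8/7]; [8/7, 149/98]] and Mᵀz = [-6, -25/14]ᵀ gives MᵀM·[α, β]ᵀ = Mᵀz.
Δ = 4·(149/98) − (8/7)² = 234/49.
α = ((-6)·(149/98) − (8/7)·(-25/14))/(234/49) = -347/234; β = (4·(-25/14) − (8/7)·(-6))/(234/49) = -7/117.

α = -1.48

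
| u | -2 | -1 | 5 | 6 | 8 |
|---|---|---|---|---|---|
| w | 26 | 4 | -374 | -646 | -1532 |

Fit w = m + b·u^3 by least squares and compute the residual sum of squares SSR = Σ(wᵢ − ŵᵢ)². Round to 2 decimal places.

SSR = 1.55

With design matrix A, AᵀA = [[5, 844]; [844, 324490]] and Aᵀw = [-2522, -970882]ᵀ.
Eliminating b: 324490·(row 1) − 844·(row 2) gives 910114·m = 324490·(-2522) − 844·(-970882) = 1060628, so m = 530314/455057.
Then b = ((-970882) − 844·(530314/455057))/324490 = -1362921/455057.
Residuals: 397800/455057, -73007/455057, -356507/455057, -106200/455057, 137914/455057; SSR = 705342/455057.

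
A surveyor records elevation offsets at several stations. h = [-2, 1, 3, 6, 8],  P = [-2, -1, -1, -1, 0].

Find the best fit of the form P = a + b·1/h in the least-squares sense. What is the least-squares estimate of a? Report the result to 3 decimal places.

a = -1.122

Forming AᵀA = [[5, 9/8]; [9/8, 809/576]] and AᵀP = [-5, -1/2]ᵀ gives AᵀA·[a, b]ᵀ = AᵀP.
Δ = 5·(809/576) − (9/8)² = 829/144.
a = ((-5)·(809/576) − (9/8)·(-1/2))/(829/144) = -3721/3316; b = (5·(-1/2) − (9/8)·(-5))/(829/144) = 450/829.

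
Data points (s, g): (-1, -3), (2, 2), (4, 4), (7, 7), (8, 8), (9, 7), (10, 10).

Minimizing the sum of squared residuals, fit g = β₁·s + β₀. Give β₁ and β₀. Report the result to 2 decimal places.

β₁ = 1.06, β₀ = -0.93

Compute the Gram sums: Σs·s = 315, Σs = 39, Σ1 = 7.
Right-hand side: Σs·g = 299, Σg = 35.
Normal equations: [[315, 39]; [39, 7]]·[β₁, β₀]ᵀ = [299, 35]ᵀ.
Determinant 315·7 − 39² = 684.
β₁ = (299·7 − 39·35)/684 = 182/171; β₀ = (315·35 − 39·299)/684 = -53/57.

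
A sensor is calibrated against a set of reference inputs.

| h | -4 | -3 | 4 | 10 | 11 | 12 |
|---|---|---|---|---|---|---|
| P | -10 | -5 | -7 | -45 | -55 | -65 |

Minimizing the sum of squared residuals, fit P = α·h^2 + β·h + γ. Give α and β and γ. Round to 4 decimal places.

α = -0.4756, β = 0.3092, γ = -0.5304

XᵀX·[α, β, γ]ᵀ = XᵀP reads: 45970·α + 4032·β + 406·γ = -20832;  4032·α + 406·β + 30·γ = -1808;  406·α + 30·β + 6·γ = -187.
(Σh^2·h^2 = 45970, Σh^2·h = 4032, Σh^2 = 406, Σh·h = 406, Σh = 30, Σ1 = 6, Σh^2·P = -20832, Σh·P = -1808, ΣP = -187.)
Inverting the 3×3 Gram matrix, [α, β, γ]ᵀ = [-518861/1090970, 337277/1090970, -578689/1090970]ᵀ.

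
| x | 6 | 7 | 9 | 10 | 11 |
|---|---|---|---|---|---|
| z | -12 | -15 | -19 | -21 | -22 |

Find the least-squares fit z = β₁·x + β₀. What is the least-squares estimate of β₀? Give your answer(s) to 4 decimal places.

The normal system MᵀM·[β₁, β₀]ᵀ = Mᵀz is [[387, 43]; [43, 5]]·[β₁, β₀]ᵀ = [-800, -89]ᵀ.
Eliminating β₀: 5·(row 1) − 43·(row 2) gives 86·β₁ = 5·(-800) − 43·(-89) = -173, so β₁ = -173/86.
Then β₀ = ((-89) − 43·(-173/86))/5 = -1/2.

β₀ = -0.5000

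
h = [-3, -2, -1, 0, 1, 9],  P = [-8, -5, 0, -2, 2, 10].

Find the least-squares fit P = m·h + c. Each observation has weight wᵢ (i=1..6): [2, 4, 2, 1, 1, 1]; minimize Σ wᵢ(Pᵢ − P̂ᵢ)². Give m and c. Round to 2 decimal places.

The normal equations are: 118·m + (-6)·c = 180;  (-6)·m + 11·c = -26.
Eliminating c: 11·(row 1) − (-6)·(row 2) gives 1262·m = 11·180 − (-6)·(-26) = 1824, so m = 912/631.
Then c = ((-26) − (-6)·(912/631))/11 = -994/631.

m = 1.45, c = -1.58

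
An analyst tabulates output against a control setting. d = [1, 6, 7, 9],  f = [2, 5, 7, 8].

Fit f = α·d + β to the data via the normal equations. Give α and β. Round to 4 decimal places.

Normal-equation sums: Σd·d = 167, Σd = 23, Σ1 = 4.
And Σd·f = 153, Σf = 22.
MᵀM·[α, β]ᵀ = Mᵀf becomes [[167, 23]; [23, 4]]·[α, β]ᵀ = [153, 22]ᵀ.
Eliminating β: 4·(row 1) − 23·(row 2) gives 139·α = 4·153 − 23·22 = 106, so α = 106/139.
Then β = (22 − 23·(106/139))/4 = 155/139.

α = 0.7626, β = 1.1151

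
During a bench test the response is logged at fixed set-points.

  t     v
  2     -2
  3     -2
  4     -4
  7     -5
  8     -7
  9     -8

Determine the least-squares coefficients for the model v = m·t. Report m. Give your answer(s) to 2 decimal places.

m = -0.85

The normal system MᵀM·[m]ᵀ = Mᵀv is [[223]]·[m]ᵀ = [-189]ᵀ.
Hence m = -189 / 223 ≈ -0.847534.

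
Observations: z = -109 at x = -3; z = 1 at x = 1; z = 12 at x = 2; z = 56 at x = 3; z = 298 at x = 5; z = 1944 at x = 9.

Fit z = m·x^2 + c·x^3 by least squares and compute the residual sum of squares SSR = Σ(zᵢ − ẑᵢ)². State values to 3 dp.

MᵀM·[m, c]ᵀ = Mᵀz reads: 7365·m + 62207·c = 164486;  62207·m + 548589·c = 1458978.
Determinant 7365·548589 − 62207² = 170647136.
m = (164486·548589 − 62207·1458978)/170647136 = -32714637/10665446; c = (7365·1458978 − 62207·164486)/170647136 = 32074523/10665446.
Residuals: -1044880/5332723, 5652780/5332723, 1123858/5332723, 12842294/5332723, -6573271/5332723, 592677/5332723; SSR = 45528790/5332723.

SSR = 8.538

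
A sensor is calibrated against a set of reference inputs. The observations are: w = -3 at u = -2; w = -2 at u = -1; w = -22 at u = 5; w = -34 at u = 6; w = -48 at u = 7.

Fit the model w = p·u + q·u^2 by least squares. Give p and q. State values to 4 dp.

p = 0.2044, q = -0.9859

The normal equations are: 115·p + 675·q = -642;  675·p + 4339·q = -4140.
det = 115·4339 − 675² = 43360.
p = ((-642)·4339 − 675·(-4140))/43360 = 4431/21680; q = (115·(-4140) − 675·(-642))/43360 = -4275/4336.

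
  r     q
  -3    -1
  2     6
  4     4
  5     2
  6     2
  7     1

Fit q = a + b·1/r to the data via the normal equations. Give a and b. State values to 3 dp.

a = 1.057, b = 8.265

The normal equations are: 6·a + (389/420)·b = 14;  (389/420)·a + (90281/176400)·b = 547/105.
(Σ1 = 6, Σ1/r = 389/420, Σ1/r·1/r = 90281/176400, Σq = 14, Σ1/r·q = 547/105.)
det = 6·(90281/176400) − (389/420)² = 78073/35280.
a = (14·(90281/176400) − (389/420)·(547/105))/(78073/35280) = 412802/390365; b = (6·(547/105) − (389/420)·14)/(78073/35280) = 645288/78073.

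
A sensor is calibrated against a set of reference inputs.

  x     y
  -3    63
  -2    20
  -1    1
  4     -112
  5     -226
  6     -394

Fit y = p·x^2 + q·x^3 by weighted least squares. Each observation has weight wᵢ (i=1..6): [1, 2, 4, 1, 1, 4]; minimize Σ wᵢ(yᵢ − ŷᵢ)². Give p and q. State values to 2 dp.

Setting ∂/∂p … = 0 gives: 6182·p + 34942·q = -63447;  34942·p + 207206·q = -377859.
Δ = 6182·207206 − 34942² = 60004128.
p = ((-63447)·207206 − 34942·(-377859))/60004128 = 1178127/1250086; q = (6182·(-377859) − 34942·(-63447))/60004128 = -1239159/625043.

p = 0.94, q = -1.98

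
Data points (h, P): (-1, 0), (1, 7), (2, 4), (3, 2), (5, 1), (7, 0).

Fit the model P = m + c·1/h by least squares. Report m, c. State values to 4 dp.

m = 1.6961, c = 3.2507

With design matrix A, AᵀA = [[6, 247/210]; [247/210, 106789/44100]] and AᵀP = [14, 148/15]ᵀ.
Determinant 6·(106789/44100) − (247/210)² = 23189/1764.
m = (14·(106789/44100) − (247/210)·(148/15))/(23189/1764) = 983262/579725; c = (6·(148/15) − (247/210)·14)/(23189/1764) = 376908/115945.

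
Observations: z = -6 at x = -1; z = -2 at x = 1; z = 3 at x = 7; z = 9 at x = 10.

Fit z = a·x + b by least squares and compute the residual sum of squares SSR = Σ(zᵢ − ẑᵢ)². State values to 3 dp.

SSR = 4.044

AᵀA·[a, b]ᵀ = Aᵀz reads: 151·a + 17·b = 115;  17·a + 4·b = 4.
Determinant 151·4 − 17² = 315.
a = (115·4 − 17·4)/315 = 56/45; b = (151·4 − 17·115)/315 = -193/45.
Residuals: -7/15, 47/45, -64/45, 38/45; SSR = 182/45.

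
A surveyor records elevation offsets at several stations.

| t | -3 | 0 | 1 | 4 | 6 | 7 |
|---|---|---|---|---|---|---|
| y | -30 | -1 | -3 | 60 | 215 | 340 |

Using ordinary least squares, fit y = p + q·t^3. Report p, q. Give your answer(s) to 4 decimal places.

p = -2.8190, q = 1.0015

The normal system AᵀA·[p, q]ᵀ = Aᵀy is [[6, 597]; [597, 169131]]·[p, q]ᵀ = [581, 167707]ᵀ.
Eliminating q: 169131·(row 1) − 597·(row 2) gives 658377·p = 169131·581 − 597·167707 = -1855968, so p = -618656/219459.
Then q = (167707 − 597·(-618656/219459))/169131 = 73265/73153.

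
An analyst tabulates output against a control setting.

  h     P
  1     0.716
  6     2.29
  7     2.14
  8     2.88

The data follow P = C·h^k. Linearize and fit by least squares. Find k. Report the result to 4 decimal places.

k = 0.6293

Linearized form: ln P = k·ln h + ln C. From the 4 transformed points,
Over the data: Σln h = 5.8171, Σ(ln h)² = 11.3210, Σln P = 2.3131, Σln h·ln P = 5.1646.
Normal system: [[11.3210, 5.8171]; [5.8171, 4]]·[k, ln C]ᵀ = [5.1646, 2.3131]ᵀ.
Solving (det = 11.4454): k = 0.62935, ln C = -0.33698.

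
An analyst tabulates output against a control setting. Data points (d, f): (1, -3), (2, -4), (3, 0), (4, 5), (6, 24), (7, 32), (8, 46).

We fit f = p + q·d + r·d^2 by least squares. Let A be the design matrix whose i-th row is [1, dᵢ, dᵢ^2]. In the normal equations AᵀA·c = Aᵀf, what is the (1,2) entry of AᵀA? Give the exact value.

Row 1 ↔ basis 1, column 2 ↔ basis d, so (AᵀA)_{1,2} = Σᵢ d = (1)·(1) + (1)·(2) + (1)·(3) + (1)·(4) + (1)·(6) + (1)·(7) + (1)·(8) = 31.

31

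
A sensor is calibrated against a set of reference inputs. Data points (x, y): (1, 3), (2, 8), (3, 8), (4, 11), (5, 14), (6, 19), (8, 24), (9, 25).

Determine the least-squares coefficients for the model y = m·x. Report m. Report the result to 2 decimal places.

With design matrix M, MᵀM = [[236]] and Mᵀy = [688]ᵀ.
Hence m = 688 / 236 ≈ 2.91525.

m = 2.92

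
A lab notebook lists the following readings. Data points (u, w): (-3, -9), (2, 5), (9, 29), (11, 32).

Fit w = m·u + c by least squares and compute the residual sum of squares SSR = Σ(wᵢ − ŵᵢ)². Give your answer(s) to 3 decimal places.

SSR = 5.800

The normal system MᵀM·[m, c]ᵀ = Mᵀw is [[215, 19]; [19, 4]]·[m, c]ᵀ = [650, 57]ᵀ.
Determinant 215·4 − 19² = 499.
m = (650·4 − 19·57)/499 = 1517/499; c = (215·57 − 19·650)/499 = -95/499.
Residuals: 155/499, -444/499, 913/499, -624/499; SSR = 2894/499.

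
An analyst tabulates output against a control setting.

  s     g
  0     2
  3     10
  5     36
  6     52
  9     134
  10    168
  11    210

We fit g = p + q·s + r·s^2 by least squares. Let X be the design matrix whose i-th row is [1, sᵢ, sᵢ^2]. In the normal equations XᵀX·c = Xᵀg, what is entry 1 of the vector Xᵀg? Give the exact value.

Entry 1 ↔ basis 1, so (Xᵀg)_{1} = Σᵢ gᵢ = (1)·(2) + (1)·(10) + (1)·(36) + (1)·(52) + (1)·(134) + (1)·(168) + (1)·(210) = 612.

612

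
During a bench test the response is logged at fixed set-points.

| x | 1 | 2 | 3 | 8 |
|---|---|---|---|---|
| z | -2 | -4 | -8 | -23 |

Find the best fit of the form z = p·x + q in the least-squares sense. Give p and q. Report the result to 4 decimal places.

p = -3.0517, q = 1.4310

The normal system MᵀM·[p, q]ᵀ = Mᵀz is [[78, 14]; [14, 4]]·[p, q]ᵀ = [-218, -37]ᵀ.
Determinant 78·4 − 14² = 116.
p = ((-218)·4 − 14·(-37))/116 = -177/58; q = (78·(-37) − 14·(-218))/116 = 83/58.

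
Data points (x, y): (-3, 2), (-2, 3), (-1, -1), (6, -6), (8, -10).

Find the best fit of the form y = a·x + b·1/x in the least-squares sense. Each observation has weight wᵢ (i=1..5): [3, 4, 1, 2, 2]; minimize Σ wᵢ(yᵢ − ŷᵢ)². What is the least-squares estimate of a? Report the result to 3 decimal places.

a = -1.171

From the data, Σwᵢ·x·x = 244, Σwᵢ·x·1/x = 12, Σwᵢ·1/x·1/x = 697/288.
For AᵀWy: Σwᵢ·x·y = -273, Σwᵢ·1/x·y = -23/2.
Δ = 244·(697/288) − 12² = 32149/72.
a = ((-273)·(697/288) − 12·(-23/2))/(32149/72) = -150537/128596; b = (244·(-23/2) − 12·(-273))/(32149/72) = 33840/32149.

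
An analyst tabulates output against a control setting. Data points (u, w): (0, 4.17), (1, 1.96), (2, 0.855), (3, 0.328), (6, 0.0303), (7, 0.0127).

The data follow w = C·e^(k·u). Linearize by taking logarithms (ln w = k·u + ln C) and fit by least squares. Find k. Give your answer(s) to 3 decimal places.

k = -0.831

Taking logs, ln w = k·u + ln C, so regress ln w on u.
Σu = 19.0000, Σ(u)² = 99.0000, Σln w = -7.0333, Σu·ln w = -54.5273.
Equations: 99.0000·k + 19.0000·ln C = -54.5273;  19.0000·k + 6·ln C = -7.0333.
Solving (det = 233.0000): k = -0.83061, ln C = 1.45804.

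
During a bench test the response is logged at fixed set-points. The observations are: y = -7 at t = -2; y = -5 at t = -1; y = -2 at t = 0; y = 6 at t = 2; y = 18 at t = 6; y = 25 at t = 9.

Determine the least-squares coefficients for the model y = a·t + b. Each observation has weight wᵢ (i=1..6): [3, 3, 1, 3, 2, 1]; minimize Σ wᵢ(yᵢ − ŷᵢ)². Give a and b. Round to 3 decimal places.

a = 3.077, b = -1.107

The normal equations are: 180·a + 18·b = 534;  18·a + 13·b = 41.
Δ = 180·13 − 18² = 2016.
a = (534·13 − 18·41)/2016 = 517/168; b = (180·41 − 18·534)/2016 = -31/28.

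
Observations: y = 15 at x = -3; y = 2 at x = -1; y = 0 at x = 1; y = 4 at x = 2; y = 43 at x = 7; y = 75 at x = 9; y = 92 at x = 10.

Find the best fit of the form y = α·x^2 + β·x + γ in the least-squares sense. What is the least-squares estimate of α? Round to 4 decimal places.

α = 1.0435

Compute the Gram sums: Σx^2·x^2 = 19061, Σx^2·x = 2053, Σx^2 = 245, Σx·x = 245, Σx = 25, Σ1 = 7.
Right-hand side: Σx^2·y = 17535, Σx·y = 1857, Σy = 231.
So AᵀA·[α, β, γ]ᵀ = Aᵀy: [[19061, 2053, 245]; [2053, 245, 25]; [245, 25, 7]]·[α, β, γ]ᵀ = [17535, 1857, 231]ᵀ.
Row-reducing yields α = 21317/20428, β = -25879/20428, γ = 10227/10214.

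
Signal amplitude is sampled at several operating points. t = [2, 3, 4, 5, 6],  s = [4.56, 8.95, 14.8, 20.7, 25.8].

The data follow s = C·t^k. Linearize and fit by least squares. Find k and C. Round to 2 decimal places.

With ln sᵢ as the transformed response and ln tᵢ as the regressor:
Σln t = 6.5793, Σ(ln t)² = 9.4099, Σln s = 12.6841, Σln t·ln s = 17.8958.
Normal system: [[9.4099, 6.5793]; [6.5793, 5]]·[k, ln C]ᵀ = [17.8958, 12.6841]ᵀ.
Solving (det = 3.7630): k = 1.60160, ln C = 0.42935, so C = exp(0.42935) = 1.53626.

k = 1.60, C = 1.54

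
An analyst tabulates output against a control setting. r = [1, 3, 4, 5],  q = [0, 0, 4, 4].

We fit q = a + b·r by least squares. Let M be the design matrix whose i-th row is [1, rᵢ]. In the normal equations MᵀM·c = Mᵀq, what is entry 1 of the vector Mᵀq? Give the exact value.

8

Entry 1 ↔ basis 1, so (Mᵀq)_{1} = Σᵢ qᵢ = (1)·(0) + (1)·(0) + (1)·(4) + (1)·(4) = 8.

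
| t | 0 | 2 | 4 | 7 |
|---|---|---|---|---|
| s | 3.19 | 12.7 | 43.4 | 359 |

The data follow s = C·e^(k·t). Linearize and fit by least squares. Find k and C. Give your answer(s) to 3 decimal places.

k = 0.671, C = 3.186

With ln sᵢ as the transformed response and tᵢ as the regressor:
Σt = 13.0000, Σ(t)² = 69.0000, Σln s = 13.3554, Σt·ln s = 61.3483.
Equations: 69.0000·k + 13.0000·ln C = 61.3483;  13.0000·k + 4·ln C = 13.3554.
Slope k = (n·Σt·ln s − Σt·Σln s)/(n·Σ(t)² − (Σt)²) = (4·61.3483 − 13.0000·13.3554)/107.0000 = 0.67078; ln C = (Σln s − k·Σt)/n = 1.15883, so C = exp(1.15883) = 3.18621.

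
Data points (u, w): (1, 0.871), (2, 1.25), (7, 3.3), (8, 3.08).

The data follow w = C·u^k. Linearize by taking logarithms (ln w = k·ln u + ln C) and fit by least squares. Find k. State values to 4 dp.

k = 0.6550

Taking logs, ln w = k·ln u + ln C, so regress ln w on ln u.
AᵀA = [[8.5911, 4.7185]; [4.7185, 4]], rhs = [4.8172, 2.4039]ᵀ  (here Σln u = 4.7185, Σ(ln u)² = 8.5911, Σln w = 2.4039, Σln u·ln w = 4.8172).
Solving (det = 12.1002): k = 0.65503, ln C = -0.17172.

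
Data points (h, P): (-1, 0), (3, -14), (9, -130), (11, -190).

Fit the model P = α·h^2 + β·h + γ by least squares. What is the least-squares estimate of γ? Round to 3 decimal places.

γ = 1.093

Compute the Gram sums: Σh^2·h^2 = 21284, Σh^2·h = 2086, Σh^2 = 212, Σh·h = 212, Σh = 22, Σ1 = 4.
And Σh^2·P = -33646, Σh·P = -3302, ΣP = -334.
Solving the 3×3 system (Gaussian elimination) gives α = -179/118, β = -45/59, γ = 129/118.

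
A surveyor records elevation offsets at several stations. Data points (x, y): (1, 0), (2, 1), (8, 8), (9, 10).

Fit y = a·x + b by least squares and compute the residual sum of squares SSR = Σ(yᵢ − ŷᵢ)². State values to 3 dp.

The normal equations are: 150·a + 20·b = 156;  20·a + 4·b = 19.
(Σx·x = 150, Σx = 20, Σ1 = 4, Σx·y = 156, Σy = 19.)
Δ = 150·4 − 20² = 200.
a = (156·4 − 20·19)/200 = 61/50; b = (150·19 − 20·156)/200 = -27/20.
Residuals: 13/100, -9/100, -41/100, 37/100; SSR = 33/100.

SSR = 0.330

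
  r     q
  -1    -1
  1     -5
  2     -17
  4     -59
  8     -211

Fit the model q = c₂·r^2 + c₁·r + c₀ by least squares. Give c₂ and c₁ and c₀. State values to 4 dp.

Setting ∂/∂c₂ … = 0 gives: 4370·c₂ + 584·c₁ + 86·c₀ = -14522;  584·c₂ + 86·c₁ + 14·c₀ = -1962;  86·c₂ + 14·c₁ + 5·c₀ = -293.
(Σr^2·r^2 = 4370, Σr^2·r = 584, Σr^2 = 86, Σr·r = 86, Σr = 14, Σ1 = 5, Σr^2·q = -14522, Σr·q = -1962, Σq = -293.)
Inverting the 3×3 Gram matrix, [c₂, c₁, c₀]ᵀ = [-98/33, -34/13, -85/429]ᵀ.

c₂ = -2.9697, c₁ = -2.6154, c₀ = -0.1981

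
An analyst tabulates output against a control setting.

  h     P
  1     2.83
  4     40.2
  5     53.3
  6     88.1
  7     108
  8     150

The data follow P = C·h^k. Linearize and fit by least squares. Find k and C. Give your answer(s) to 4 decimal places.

k = 1.8922, C = 2.8129

Taking logs, ln P = k·ln h + ln C, so regress ln P on ln h.
AᵀA = [[15.8331, 8.8128]; [8.8128, 6]], rhs = [39.0745, 22.8813]ᵀ  (here Σln h = 8.8128, Σ(ln h)² = 15.8331, Σln P = 22.8813, Σln h·ln P = 39.0745).
Slope k = (n·Σln h·ln P − Σln h·Σln P)/(n·Σ(ln h)² − (Σln h)²) = (6·39.0745 − 8.8128·22.8813)/17.3327 = 1.89223; ln C = (Σln P − k·Σln h)/n = 1.03423, so C = exp(1.03423) = 2.81294.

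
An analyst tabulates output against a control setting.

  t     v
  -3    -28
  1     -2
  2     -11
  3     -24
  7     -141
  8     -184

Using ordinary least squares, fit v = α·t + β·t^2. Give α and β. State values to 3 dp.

Compute the Gram sums: Σt·t = 136, Σt·t^2 = 864, Σt^2·t^2 = 6676.
Right-hand side: Σt·v = -2471, Σt^2·v = -19199.
Determinant 136·6676 − 864² = 161440.
α = ((-2471)·6676 − 864·(-19199))/161440 = 4577/8072; β = (136·(-19199) − 864·(-2471))/161440 = -11903/4036.

α = 0.567, β = -2.949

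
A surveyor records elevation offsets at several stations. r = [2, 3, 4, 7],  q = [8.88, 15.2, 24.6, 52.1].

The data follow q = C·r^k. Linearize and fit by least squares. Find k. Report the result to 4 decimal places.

Taking logs, ln q = k·ln r + ln C, so regress ln q on ln r.
Σln r = 5.1240, Σ(ln r)² = 7.3958, Σln q = 12.0610, Σln r·ln q = 16.6358.
Equations: 7.3958·k + 5.1240·ln C = 16.6358;  5.1240·k + 4·ln C = 12.0610.
Slope k = (n·Σln r·ln q − Σln r·Σln q)/(n·Σ(ln r)² − (Σln r)²) = (4·16.6358 − 5.1240·12.0610)/3.3281 = 1.42514; ln C = (Σln q − k·Σln r)/n = 1.18966.

k = 1.4251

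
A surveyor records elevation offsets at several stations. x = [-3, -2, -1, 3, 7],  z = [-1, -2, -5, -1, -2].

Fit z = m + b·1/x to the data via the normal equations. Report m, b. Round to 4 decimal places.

The normal system AᵀA·[m, b]ᵀ = Aᵀz is [[5, -19/14]; [-19/14, 2633/1764]]·[m, b]ᵀ = [-11, 40/7]ᵀ.
det = 5·(2633/1764) − (-19/14)² = 2479/441.
m = ((-11)·(2633/1764) − (-19/14)·(40/7))/(2479/441) = -15283/9916; b = (5·(40/7) − (-19/14)·(-11))/(2479/441) = 12033/4958.

m = -1.5412, b = 2.4270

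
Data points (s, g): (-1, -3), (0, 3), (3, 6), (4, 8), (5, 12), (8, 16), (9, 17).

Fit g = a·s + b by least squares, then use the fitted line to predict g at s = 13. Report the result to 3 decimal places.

ĝ = 25.357

AᵀA·[a, b]ᵀ = Aᵀg reads: 196·a + 28·b = 394;  28·a + 7·b = 59.
(Σs·s = 196, Σs = 28, Σ1 = 7, Σs·g = 394, Σg = 59.)
Δ = 196·7 − 28² = 588.
a = (394·7 − 28·59)/588 = 79/42; b = (196·59 − 28·394)/588 = 19/21.
At s = 13: ĝ = (79/42)·(13) + (19/21)·(1) = 355/14.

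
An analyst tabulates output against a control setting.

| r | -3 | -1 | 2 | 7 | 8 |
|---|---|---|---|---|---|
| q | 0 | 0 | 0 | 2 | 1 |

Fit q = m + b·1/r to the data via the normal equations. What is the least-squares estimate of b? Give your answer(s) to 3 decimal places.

Sums needed: Σ1 = 5, Σ1/r = -95/168, Σ1/r·1/r = 39433/28224.
For Aᵀq: Σq = 3, Σ1/r·q = 23/56.
Δ = 5·(39433/28224) − (-95/168)² = 47035/7056.
m = (3·(39433/28224) − (-95/168)·(23/56))/(47035/7056) = 62427/94070; b = (5·(23/56) − (-95/168)·3)/(47035/7056) = 5292/9407.

b = 0.563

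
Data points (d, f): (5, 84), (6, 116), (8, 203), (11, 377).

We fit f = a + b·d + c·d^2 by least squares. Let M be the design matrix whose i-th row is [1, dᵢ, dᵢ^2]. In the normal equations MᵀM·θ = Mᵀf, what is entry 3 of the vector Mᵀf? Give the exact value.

Entry 3 ↔ basis d^2, so (Mᵀf)_{3} = Σᵢ (d^2)·fᵢ = (25)·(84) + (36)·(116) + (64)·(203) + (121)·(377) = 64885.

64885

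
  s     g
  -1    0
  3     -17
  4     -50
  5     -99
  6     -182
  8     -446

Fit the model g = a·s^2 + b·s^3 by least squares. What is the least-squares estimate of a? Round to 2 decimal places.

Forming XᵀX = [[6355, 44935]; [44935, 329251]] and Xᵀg = [-38524, -283698]ᵀ gives XᵀX·[a, b]ᵀ = Xᵀg.
Eliminating b: 329251·(row 1) − 44935·(row 2) gives 73235880·a = 329251·(-38524) − 44935·(-283698) = 63904106, so a = 39109/44820.
Then b = ((-283698) − 44935·(39109/44820))/329251 = -7182485/7323588.

a = 0.87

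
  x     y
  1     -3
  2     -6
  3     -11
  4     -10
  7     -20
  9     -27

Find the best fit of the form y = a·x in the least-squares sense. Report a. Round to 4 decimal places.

Sums needed: Σx·x = 160.
And Σx·y = -471.
So AᵀA·[a]ᵀ = Aᵀy: [[160]]·[a]ᵀ = [-471]ᵀ.
Hence a = -471 / 160 ≈ -2.94375.

a = -2.9438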